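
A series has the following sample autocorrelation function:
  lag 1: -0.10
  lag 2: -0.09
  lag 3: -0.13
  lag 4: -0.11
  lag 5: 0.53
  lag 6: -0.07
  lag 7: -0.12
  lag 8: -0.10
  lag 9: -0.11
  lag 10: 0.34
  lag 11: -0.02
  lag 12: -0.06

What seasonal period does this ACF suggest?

5

The largest autocorrelation is r_5 = 0.53, with a weaker echo at lag 10 (0.34); the remaining lags stay at or below -0.02.
The dominant spike at lag 5 indicates a seasonal period of 5.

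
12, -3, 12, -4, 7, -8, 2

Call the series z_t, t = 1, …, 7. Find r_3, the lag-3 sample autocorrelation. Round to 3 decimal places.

Mean z̄ = (12 − 3 + 12 − 4 + 7 − 8 + 2)/7 = 2.5714
Deviations from mean: 9.4286, -5.5714, 9.4286, -6.5714, 4.4286, -10.5714, -0.5714
Σ(z_t−z̄)(z_{t+3}−z̄) = (-61.9592) + (-24.6735) + (-99.6735) + (3.7551) = -182.5510
Denominator Σ(z_t−z̄)² = 383.7143
r_3 = -182.5510 / 383.7143 = -0.476

-0.476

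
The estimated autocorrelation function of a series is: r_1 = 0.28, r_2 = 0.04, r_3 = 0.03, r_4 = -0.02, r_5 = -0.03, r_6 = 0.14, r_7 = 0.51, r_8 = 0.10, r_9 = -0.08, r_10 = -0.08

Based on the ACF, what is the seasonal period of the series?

The largest autocorrelation is r_7 = 0.51; the remaining lags stay at or below 0.28. The elevated value at lag 1 (0.28), dropping to 0.04 at lag 2, reflects decaying short-term dependence rather than seasonality.
The dominant spike at lag 7 indicates a seasonal period of 7.

7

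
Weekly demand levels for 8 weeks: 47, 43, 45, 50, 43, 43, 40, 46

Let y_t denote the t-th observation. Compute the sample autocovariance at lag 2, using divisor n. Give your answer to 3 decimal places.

-1.488

Mean ȳ = (47 + 43 + 45 + 50 + 43 + 43 + 40 + 46)/8 = 44.6250
Σ_{t=1}^{6}(y_t−ȳ)(y_{t+2}−ȳ) = -11.9063
γ_2 = -11.9063 / 8 = -1.488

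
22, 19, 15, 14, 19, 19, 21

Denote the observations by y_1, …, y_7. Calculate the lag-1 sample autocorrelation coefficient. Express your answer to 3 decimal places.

0.281

Mean ȳ = (22 + 19 + 15 + 14 + 19 + 19 + 21)/7 = 18.4286
Deviations from mean: 3.5714, 0.5714, -3.4286, -4.4286, 0.5714, 0.5714, 2.5714
Numerator Σ_{t=1}^{6}(y_t−ȳ)(y_{t+1}−ȳ) = 14.5306
Denominator Σ(y_t−ȳ)² = 51.7143
r_1 = 14.5306 / 51.7143 = 0.281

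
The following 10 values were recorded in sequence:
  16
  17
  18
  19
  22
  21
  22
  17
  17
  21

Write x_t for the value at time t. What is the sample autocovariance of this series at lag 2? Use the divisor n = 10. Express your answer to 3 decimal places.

Mean x̄ = (16 + 17 + 18 + 19 + 22 + 21 + 22 + 17 + 17 + 21)/10 = 19.0000
Σ_{t=1}^{8}(x_t−x̄)(x_{t+2}−x̄) = -5.0000
γ_2 = -5.0000 / 10 = -0.500

-0.500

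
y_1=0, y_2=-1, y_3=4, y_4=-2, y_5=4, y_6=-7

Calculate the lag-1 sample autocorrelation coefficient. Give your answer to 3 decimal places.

Mean ȳ = (0 − 1 + 4 − 2 + 4 − 7)/6 = -0.3333
Deviations from mean: 0.3333, -0.6667, 4.3333, -1.6667, 4.3333, -6.6667
Σ(y_t−ȳ)(y_{t+1}−ȳ) = (-0.2222) + (-2.8889) + (-7.2222) + (-7.2222) + (-28.8889) = -46.4444
Denominator Σ(y_t−ȳ)² = 85.3333
r_1 = -46.4444 / 85.3333 = -0.544

-0.544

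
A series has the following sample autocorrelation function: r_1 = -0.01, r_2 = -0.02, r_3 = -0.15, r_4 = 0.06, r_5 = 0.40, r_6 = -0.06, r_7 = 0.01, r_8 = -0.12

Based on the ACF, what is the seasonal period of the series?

The largest autocorrelation is r_5 = 0.40; the remaining lags stay at or below 0.06.
The dominant spike at lag 5 indicates a seasonal period of 5.

5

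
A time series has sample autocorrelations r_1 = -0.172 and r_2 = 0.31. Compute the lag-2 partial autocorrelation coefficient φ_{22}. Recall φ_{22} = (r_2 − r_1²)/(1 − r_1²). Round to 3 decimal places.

0.289

φ_{22} = (r_2 − r_1²) / (1 − r_1²)
r_1² = (-0.172)² = 0.029584
Numerator = 0.31 − 0.0296 = 0.2804; denominator = 1 − 0.0296 = 0.9704
φ_{22} = 0.2804 / 0.9704 = 0.289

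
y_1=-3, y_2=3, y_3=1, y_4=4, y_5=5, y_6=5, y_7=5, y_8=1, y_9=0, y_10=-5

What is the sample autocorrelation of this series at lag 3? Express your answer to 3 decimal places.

Mean ȳ = (-3 + 3 + 1 + 4 + 5 + 5 + 5 + 1 + 0 − 5)/10 = 1.6000
Numerator Σ_{t=1}^{7}(y_t−ȳ)(y_{t+3}−ȳ) = -30.0800
Denominator Σ(y_t−ȳ)² = 110.4000
r_3 = -30.0800 / 110.4000 = -0.272

-0.272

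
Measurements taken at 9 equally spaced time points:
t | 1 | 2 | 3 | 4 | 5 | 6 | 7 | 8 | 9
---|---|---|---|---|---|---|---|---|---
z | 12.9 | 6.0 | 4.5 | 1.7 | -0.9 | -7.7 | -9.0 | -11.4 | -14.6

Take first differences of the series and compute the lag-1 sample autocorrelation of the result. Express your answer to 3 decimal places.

-0.369

First differences Δz: -6.9, -1.5, -2.8, -2.6, -6.8, -1.3, -2.4, -3.2
Mean of differences = -3.4375
Numerator Σ(Δz_t−Δz̄)(Δz_{t+1}−Δz̄) = -12.4789
Denominator Σ(Δz_t−Δz̄)² = 33.8588
r_1(Δz) = -12.4789 / 33.8588 = -0.369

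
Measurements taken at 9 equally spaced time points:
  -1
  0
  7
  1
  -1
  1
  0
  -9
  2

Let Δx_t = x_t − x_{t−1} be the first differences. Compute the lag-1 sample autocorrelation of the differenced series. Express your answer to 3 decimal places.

First differences Δx: 1, 7, -6, -2, 2, -1, -9, 11
Mean of differences = 0.3750
Numerator Σ(Δx_t−Δx̄)(Δx_{t+1}−Δx̄) = -115.7656
Denominator Σ(Δx_t−Δx̄)² = 295.8750
r_1(Δx) = -115.7656 / 295.8750 = -0.391

-0.391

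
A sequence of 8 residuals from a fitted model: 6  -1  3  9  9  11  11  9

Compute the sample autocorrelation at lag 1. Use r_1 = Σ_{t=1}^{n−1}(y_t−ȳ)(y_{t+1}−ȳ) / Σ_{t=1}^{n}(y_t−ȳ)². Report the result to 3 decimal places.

Mean ȳ = (6 − 1 + 3 + 9 + 9 + 11 + 11 + 9)/8 = 7.1250
Deviations from mean: -1.1250, -8.1250, -4.1250, 1.8750, 1.8750, 3.8750, 3.8750, 1.8750
Numerator Σ_{t=1}^{7}(y_t−ȳ)(y_{t+1}−ȳ) = 67.9844
Denominator Σ(y_t−ȳ)² = 124.8750
r_1 = 67.9844 / 124.8750 = 0.544

0.544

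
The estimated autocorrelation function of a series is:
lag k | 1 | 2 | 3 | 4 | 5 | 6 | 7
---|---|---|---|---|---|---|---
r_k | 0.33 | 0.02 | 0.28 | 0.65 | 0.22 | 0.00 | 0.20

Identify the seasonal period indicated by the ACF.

4

The largest autocorrelation is r_4 = 0.65; the remaining lags stay at or below 0.33. The elevated value at lag 1 (0.33), dropping to 0.02 at lag 2, reflects decaying short-term dependence rather than seasonality.
The dominant spike at lag 4 indicates a seasonal period of 4.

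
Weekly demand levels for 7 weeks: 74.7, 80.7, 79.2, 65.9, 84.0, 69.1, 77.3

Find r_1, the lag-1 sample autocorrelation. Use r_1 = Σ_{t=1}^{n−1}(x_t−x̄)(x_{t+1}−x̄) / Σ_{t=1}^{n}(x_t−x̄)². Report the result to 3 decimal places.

-0.677

Mean x̄ = (74.7 + 80.7 + 79.2 + 65.9 + 84.0 + 69.1 + 77.3)/7 = 75.8429
Deviations from mean: -1.1429, 4.8571, 3.3571, -9.9429, 8.1571, -6.7429, 1.4571
Numerator Σ_{t=1}^{6}(x_t−x̄)(x_{t+1}−x̄) = -168.5576
Denominator Σ(x_t−x̄)² = 249.1571
r_1 = -168.5576 / 249.1571 = -0.677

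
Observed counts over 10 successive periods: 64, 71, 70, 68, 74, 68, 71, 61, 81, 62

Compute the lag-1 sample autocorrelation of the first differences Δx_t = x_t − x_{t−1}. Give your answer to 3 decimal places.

First differences Δx: 7, -1, -2, 6, -6, 3, -10, 20, -19
Mean of differences = -0.2222
Numerator Σ(Δx_t−Δx̄)(Δx_{t+1}−Δx̄) = -678.8272
Denominator Σ(Δx_t−Δx̄)² = 995.5556
r_1(Δx) = -678.8272 / 995.5556 = -0.682

-0.682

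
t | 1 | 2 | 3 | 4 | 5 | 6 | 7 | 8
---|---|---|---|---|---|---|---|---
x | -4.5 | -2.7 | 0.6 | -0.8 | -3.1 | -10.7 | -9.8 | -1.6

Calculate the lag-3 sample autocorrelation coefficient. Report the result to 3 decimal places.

Mean x̄ = (-4.5 − 2.7 + 0.6 − 0.8 − 3.1 − 10.7 − 9.8 − 1.6)/8 = -4.0750
Deviations from mean: -0.4250, 1.3750, 4.6750, 3.2750, 0.9750, -6.6250, -5.7250, 2.4750
Numerator Σ_{t=1}^{5}(x_t−x̄)(x_{t+3}−x̄) = -47.3594
Denominator Σ(x_t−x̄)² = 118.3950
r_3 = -47.3594 / 118.3950 = -0.400

-0.400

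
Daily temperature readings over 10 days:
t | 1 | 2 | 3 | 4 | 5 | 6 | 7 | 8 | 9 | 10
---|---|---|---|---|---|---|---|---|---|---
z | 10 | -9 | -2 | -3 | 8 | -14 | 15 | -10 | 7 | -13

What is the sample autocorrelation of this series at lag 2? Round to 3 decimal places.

Mean z̄ = (10 − 9 − 2 − 3 + 8 − 14 + 15 − 10 + 7 − 13)/10 = -1.1000
Numerator Σ_{t=1}^{8}(z_t−z̄)(z_{t+2}−z̄) = 518.9800
Denominator Σ(z_t−z̄)² = 984.9000
r_2 = 518.9800 / 984.9000 = 0.527

0.527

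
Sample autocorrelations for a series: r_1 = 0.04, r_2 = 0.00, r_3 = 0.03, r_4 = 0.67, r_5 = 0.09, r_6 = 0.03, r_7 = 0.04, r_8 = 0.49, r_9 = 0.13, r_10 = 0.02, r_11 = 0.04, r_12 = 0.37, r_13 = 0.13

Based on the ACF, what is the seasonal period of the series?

The largest autocorrelation is r_4 = 0.67, with weaker echoes at lags 8 (0.49) and 12 (0.37); the remaining lags stay at or below 0.13.
The dominant spike at lag 4 indicates a seasonal period of 4.

4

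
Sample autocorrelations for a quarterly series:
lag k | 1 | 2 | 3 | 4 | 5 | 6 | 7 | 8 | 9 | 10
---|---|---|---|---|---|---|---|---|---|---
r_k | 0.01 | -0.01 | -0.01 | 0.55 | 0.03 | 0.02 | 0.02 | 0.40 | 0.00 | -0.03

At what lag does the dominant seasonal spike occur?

4

The largest autocorrelation is r_4 = 0.55, with a weaker echo at lag 8 (0.40); the remaining lags stay at or below 0.03.
The dominant spike at lag 4 indicates a seasonal period of 4.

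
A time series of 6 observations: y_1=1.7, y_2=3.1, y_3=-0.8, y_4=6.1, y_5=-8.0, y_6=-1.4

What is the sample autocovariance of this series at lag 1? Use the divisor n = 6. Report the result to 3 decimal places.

-6.625

Mean ȳ = (1.7 + 3.1 − 0.8 + 6.1 − 8.0 − 1.4)/6 = 0.1167
Σ_{t=1}^{5}(y_t−ȳ)(y_{t+1}−ȳ) = -39.7503
γ_1 = -39.7503 / 6 = -6.625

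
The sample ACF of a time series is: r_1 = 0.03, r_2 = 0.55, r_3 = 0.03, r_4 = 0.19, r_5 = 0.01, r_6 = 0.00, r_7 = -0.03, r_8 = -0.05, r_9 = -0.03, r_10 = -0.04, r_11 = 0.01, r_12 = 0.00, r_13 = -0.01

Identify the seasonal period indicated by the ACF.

2

The largest autocorrelation is r_2 = 0.55, with a weaker echo at lag 4 (0.19); the remaining lags stay at or below 0.03.
The dominant spike at lag 2 indicates a seasonal period of 2.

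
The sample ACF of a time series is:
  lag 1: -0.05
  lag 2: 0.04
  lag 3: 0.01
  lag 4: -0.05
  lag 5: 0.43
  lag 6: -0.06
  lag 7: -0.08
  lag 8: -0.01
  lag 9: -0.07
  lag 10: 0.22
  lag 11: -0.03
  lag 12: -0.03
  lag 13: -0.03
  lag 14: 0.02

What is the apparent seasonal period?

5

The largest autocorrelation is r_5 = 0.43, with a weaker echo at lag 10 (0.22); the remaining lags stay at or below 0.04.
The dominant spike at lag 5 indicates a seasonal period of 5.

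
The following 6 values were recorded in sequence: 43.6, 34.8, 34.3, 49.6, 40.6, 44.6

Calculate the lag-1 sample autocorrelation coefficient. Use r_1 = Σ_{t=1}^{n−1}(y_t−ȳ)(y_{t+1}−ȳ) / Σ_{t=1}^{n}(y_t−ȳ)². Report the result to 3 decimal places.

-0.203

Mean ȳ = (43.6 + 34.8 + 34.3 + 49.6 + 40.6 + 44.6)/6 = 41.2500
Deviations from mean: 2.3500, -6.4500, -6.9500, 8.3500, -0.6500, 3.3500
Numerator Σ_{t=1}^{5}(y_t−ȳ)(y_{t+1}−ȳ) = -35.9675
Denominator Σ(y_t−ȳ)² = 176.7950
r_1 = -35.9675 / 176.7950 = -0.203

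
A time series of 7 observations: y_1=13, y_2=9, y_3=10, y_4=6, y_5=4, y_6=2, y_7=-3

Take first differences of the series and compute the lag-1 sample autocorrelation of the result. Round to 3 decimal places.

First differences Δy: -4, 1, -4, -2, -2, -5
Mean of differences = -2.6667
Numerator Σ(Δy_t−Δȳ)(Δy_{t+1}−Δȳ) = -11.7778
Denominator Σ(Δy_t−Δȳ)² = 23.3333
r_1(Δy) = -11.7778 / 23.3333 = -0.505

-0.505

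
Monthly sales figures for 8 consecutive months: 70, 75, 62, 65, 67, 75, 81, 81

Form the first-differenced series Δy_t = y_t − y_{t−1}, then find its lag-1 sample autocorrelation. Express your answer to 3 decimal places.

-0.158

First differences Δy: 5, -13, 3, 2, 8, 6, 0
Mean of differences = 1.5714
Numerator Σ(Δy_t−Δȳ)(Δy_{t+1}−Δȳ) = -45.8980
Denominator Σ(Δy_t−Δȳ)² = 289.7143
r_1(Δy) = -45.8980 / 289.7143 = -0.158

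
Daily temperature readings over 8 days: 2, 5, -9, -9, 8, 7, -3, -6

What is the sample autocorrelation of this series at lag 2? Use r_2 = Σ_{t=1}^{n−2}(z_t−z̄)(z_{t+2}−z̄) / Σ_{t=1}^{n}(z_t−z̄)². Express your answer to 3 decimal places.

Mean z̄ = (2 + 5 − 9 − 9 + 8 + 7 − 3 − 6)/8 = -0.6250
Numerator Σ_{t=1}^{6}(z_t−z̄)(z_{t+2}−z̄) = -266.6563
Denominator Σ(z_t−z̄)² = 345.8750
r_2 = -266.6563 / 345.8750 = -0.771

-0.771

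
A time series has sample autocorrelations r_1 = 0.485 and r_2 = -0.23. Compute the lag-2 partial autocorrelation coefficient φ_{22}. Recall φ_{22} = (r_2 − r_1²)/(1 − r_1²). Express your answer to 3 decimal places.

φ_{22} = (r_2 − r_1²) / (1 − r_1²)
r_1² = (0.485)² = 0.235225
Numerator = -0.23 − 0.2352 = -0.4652; denominator = 1 − 0.2352 = 0.7648
φ_{22} = -0.4652 / 0.7648 = -0.608

-0.608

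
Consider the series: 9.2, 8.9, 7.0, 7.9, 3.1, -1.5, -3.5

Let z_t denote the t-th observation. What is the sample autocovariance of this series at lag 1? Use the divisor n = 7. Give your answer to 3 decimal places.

Mean z̄ = (9.2 + 8.9 + 7.0 + 7.9 + 3.1 − 1.5 − 3.5)/7 = 4.4429
Σ_{t=1}^{6}(z_t−z̄)(z_{t+1}−z̄) = 91.9824
γ_1 = 91.9824 / 7 = 13.140

13.140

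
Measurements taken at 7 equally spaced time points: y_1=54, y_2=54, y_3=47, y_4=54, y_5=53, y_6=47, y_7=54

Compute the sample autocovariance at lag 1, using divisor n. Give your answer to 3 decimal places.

-4.248

Mean ȳ = (54 + 54 + 47 + 54 + 53 + 47 + 54)/7 = 51.8571
Deviations: 2.1429, 2.1429, -4.8571, 2.1429, 1.1429, -4.8571, 2.1429
Σ_{t=1}^{6}(y_t−ȳ)(y_{t+1}−ȳ) = -29.7347
γ_1 = -29.7347 / 7 = -4.248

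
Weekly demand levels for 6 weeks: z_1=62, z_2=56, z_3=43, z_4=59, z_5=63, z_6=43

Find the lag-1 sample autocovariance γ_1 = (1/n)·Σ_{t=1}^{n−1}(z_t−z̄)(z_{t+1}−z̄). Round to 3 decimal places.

Mean z̄ = (62 + 56 + 43 + 59 + 63 + 43)/6 = 54.3333
Σ_{t=1}^{5}(z_t−z̄)(z_{t+1}−z̄) = -116.7778
γ_1 = -116.7778 / 6 = -19.463

-19.463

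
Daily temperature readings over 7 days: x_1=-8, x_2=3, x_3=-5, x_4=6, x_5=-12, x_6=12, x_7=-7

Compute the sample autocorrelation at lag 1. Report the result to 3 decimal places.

Mean x̄ = (-8 + 3 − 5 + 6 − 12 + 12 − 7)/7 = -1.5714
Deviations from mean: -6.4286, 4.5714, -3.4286, 7.5714, -10.4286, 13.5714, -5.4286
Σ(x_t−x̄)(x_{t+1}−x̄) = (-29.3878) + (-15.6735) + (-25.9592) + (-78.9592) + (-141.5306) + (-73.6735) = -365.1837
Denominator Σ(x_t−x̄)² = 453.7143
r_1 = -365.1837 / 453.7143 = -0.805

-0.805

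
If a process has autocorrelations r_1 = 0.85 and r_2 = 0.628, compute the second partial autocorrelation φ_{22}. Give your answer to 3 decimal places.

φ_{22} = (r_2 − r_1²) / (1 − r_1²)
r_1² = (0.85)² = 0.7225
Numerator = 0.628 − 0.7225 = -0.0945; denominator = 1 − 0.7225 = 0.2775
φ_{22} = -0.0945 / 0.2775 = -0.341

-0.341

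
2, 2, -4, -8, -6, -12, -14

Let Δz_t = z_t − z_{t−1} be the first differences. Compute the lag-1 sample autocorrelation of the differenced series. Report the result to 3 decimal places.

First differences Δz: 0, -6, -4, 2, -6, -2
Mean of differences = -2.6667
Numerator Σ(Δz_t−Δz̄)(Δz_{t+1}−Δz̄) = -28.4444
Denominator Σ(Δz_t−Δz̄)² = 53.3333
r_1(Δz) = -28.4444 / 53.3333 = -0.533

-0.533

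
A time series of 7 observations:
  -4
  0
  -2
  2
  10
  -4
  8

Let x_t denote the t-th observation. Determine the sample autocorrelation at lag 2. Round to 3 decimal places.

0.219

Mean x̄ = (-4 + 0 − 2 + 2 + 10 − 4 + 8)/7 = 1.4286
Σ(x_t−x̄)(x_{t+2}−x̄) = (18.6122) + (-0.8163) + (-29.3878) + (-3.1020) + (56.3265) = 41.6327
Denominator Σ(x_t−x̄)² = 189.7143
r_2 = 41.6327 / 189.7143 = 0.219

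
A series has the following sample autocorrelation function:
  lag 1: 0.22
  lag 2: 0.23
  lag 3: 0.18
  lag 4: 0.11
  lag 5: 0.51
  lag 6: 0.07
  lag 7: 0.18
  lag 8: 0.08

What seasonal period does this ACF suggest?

5

The largest autocorrelation is r_5 = 0.51; the remaining lags stay at or below 0.23.
The dominant spike at lag 5 indicates a seasonal period of 5.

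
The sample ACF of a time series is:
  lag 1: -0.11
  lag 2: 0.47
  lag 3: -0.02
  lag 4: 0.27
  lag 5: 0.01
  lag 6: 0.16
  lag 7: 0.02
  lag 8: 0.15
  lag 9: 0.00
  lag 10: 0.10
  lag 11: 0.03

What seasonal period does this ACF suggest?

The largest autocorrelation is r_2 = 0.47, with weaker echoes at lags 4 (0.27), 6 (0.16) and 8 (0.15); the remaining lags stay at or below 0.10.
The dominant spike at lag 2 indicates a seasonal period of 2.

2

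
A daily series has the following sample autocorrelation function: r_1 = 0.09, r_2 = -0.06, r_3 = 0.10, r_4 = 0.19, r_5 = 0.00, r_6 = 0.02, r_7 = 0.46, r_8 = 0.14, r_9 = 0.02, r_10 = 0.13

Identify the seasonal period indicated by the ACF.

The largest autocorrelation is r_7 = 0.46; the remaining lags stay at or below 0.19.
The dominant spike at lag 7 indicates a seasonal period of 7.

7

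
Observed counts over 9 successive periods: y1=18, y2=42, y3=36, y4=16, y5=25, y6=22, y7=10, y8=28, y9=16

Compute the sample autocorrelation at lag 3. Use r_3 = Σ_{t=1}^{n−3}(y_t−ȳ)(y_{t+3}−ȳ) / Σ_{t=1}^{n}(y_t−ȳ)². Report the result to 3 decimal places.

0.201

Mean ȳ = (18 + 42 + 36 + 16 + 25 + 22 + 10 + 28 + 16)/9 = 23.6667
Σ(y_t−ȳ)(y_{t+3}−ȳ) = (43.4444) + (24.4444) + (-20.5556) + (104.7778) + (5.7778) + (12.7778) = 170.6667
Denominator Σ(y_t−ȳ)² = 848.0000
r_3 = 170.6667 / 848.0000 = 0.201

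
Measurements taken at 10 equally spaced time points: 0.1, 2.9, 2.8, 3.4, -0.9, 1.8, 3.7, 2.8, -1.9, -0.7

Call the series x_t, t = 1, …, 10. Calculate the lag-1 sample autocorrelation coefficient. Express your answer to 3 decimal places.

0.102

Mean x̄ = (0.1 + 2.9 + 2.8 + 3.4 − 0.9 + 1.8 + 3.7 + 2.8 − 1.9 − 0.7)/10 = 1.4000
Numerator Σ_{t=1}^{9}(x_t−x̄)(x_{t+1}−x̄) = 3.8800
Denominator Σ(x_t−x̄)² = 37.9000
r_1 = 3.8800 / 37.9000 = 0.102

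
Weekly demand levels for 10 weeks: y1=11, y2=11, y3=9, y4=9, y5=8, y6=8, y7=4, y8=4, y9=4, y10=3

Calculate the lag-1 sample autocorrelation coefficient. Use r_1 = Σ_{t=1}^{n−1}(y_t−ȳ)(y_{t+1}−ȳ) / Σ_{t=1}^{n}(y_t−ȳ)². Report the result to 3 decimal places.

Mean ȳ = (11 + 11 + 9 + 9 + 8 + 8 + 4 + 4 + 4 + 3)/10 = 7.1000
Numerator Σ_{t=1}^{9}(y_t−ȳ)(y_{t+1}−ȳ) = 57.8900
Denominator Σ(y_t−ȳ)² = 84.9000
r_1 = 57.8900 / 84.9000 = 0.682

0.682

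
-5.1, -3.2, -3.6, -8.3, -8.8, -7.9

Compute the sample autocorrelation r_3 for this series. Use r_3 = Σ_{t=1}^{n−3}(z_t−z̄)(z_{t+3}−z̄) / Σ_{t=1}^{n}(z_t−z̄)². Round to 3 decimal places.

-0.469

Mean z̄ = (-5.1 − 3.2 − 3.6 − 8.3 − 8.8 − 7.9)/6 = -6.1500
Deviations from mean: 1.0500, 2.9500, 2.5500, -2.1500, -2.6500, -1.7500
Σ(z_t−z̄)(z_{t+3}−z̄) = (-2.2575) + (-7.8175) + (-4.4625) = -14.5375
Denominator Σ(z_t−z̄)² = 31.0150
r_3 = -14.5375 / 31.0150 = -0.469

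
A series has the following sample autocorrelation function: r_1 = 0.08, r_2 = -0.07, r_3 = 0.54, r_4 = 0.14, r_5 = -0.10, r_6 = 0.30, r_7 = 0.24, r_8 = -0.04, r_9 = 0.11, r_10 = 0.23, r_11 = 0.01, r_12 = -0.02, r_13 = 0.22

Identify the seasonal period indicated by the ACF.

The largest autocorrelation is r_3 = 0.54, with a weaker echo at lag 6 (0.30); the remaining lags stay at or below 0.24.
The dominant spike at lag 3 indicates a seasonal period of 3.

3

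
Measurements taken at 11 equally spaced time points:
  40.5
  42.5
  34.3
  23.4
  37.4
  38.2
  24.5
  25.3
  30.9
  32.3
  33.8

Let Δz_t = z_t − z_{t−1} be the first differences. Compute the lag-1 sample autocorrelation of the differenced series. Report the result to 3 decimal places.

-0.137

First differences Δz: 2.0, -8.2, -10.9, 14.0, 0.8, -13.7, 0.8, 5.6, 1.4, 1.5
Mean of differences = -0.6700
Numerator Σ(Δz_t−Δz̄)(Δz_{t+1}−Δz̄) = -83.2029
Denominator Σ(Δz_t−Δz̄)² = 606.1010
r_1(Δz) = -83.2029 / 606.1010 = -0.137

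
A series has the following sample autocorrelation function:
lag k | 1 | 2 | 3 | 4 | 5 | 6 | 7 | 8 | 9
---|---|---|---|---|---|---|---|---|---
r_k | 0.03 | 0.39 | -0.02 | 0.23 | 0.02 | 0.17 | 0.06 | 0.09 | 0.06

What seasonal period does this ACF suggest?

2

The largest autocorrelation is r_2 = 0.39, with weaker echoes at lags 4 (0.23) and 6 (0.17); the remaining lags stay at or below 0.09.
The dominant spike at lag 2 indicates a seasonal period of 2.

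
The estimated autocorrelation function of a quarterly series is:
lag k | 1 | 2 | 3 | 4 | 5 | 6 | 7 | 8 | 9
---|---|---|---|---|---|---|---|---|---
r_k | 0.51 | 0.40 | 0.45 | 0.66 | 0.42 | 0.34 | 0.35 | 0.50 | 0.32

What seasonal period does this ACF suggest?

The largest autocorrelation is r_4 = 0.66; the remaining lags stay at or below 0.51. The elevated value at lag 1 (0.51), dropping to 0.40 at lag 2, reflects decaying short-term dependence rather than seasonality.
The dominant spike at lag 4 indicates a seasonal period of 4.

4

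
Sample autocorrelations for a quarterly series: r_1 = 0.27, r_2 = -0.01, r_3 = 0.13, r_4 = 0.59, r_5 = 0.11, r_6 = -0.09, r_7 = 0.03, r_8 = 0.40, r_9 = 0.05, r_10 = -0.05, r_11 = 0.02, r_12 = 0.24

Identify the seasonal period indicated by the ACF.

The largest autocorrelation is r_4 = 0.59, with a weaker echo at lag 8 (0.40); the remaining lags stay at or below 0.27.
The dominant spike at lag 4 indicates a seasonal period of 4.

4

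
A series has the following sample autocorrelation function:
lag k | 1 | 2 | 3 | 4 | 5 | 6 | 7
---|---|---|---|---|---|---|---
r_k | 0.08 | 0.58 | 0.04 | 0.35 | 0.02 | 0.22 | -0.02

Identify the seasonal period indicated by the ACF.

The largest autocorrelation is r_2 = 0.58, with weaker echoes at lags 4 (0.35) and 6 (0.22); the remaining lags stay at or below 0.08.
The dominant spike at lag 2 indicates a seasonal period of 2.

2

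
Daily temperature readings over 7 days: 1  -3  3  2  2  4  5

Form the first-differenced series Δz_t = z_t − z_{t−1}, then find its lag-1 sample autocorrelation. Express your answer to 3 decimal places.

-0.598

First differences Δz: -4, 6, -1, 0, 2, 1
Mean of differences = 0.6667
Numerator Σ(Δz_t−Δz̄)(Δz_{t+1}−Δz̄) = -33.1111
Denominator Σ(Δz_t−Δz̄)² = 55.3333
r_1(Δz) = -33.1111 / 55.3333 = -0.598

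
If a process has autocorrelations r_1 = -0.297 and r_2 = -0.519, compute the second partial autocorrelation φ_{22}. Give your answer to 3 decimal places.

-0.666

φ_{22} = (r_2 − r_1²) / (1 − r_1²)
r_1² = (-0.297)² = 0.088209
Numerator = -0.519 − 0.0882 = -0.6072; denominator = 1 − 0.0882 = 0.9118
φ_{22} = -0.6072 / 0.9118 = -0.666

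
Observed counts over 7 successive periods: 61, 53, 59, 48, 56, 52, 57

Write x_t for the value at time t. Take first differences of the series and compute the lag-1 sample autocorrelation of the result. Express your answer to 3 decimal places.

First differences Δx: -8, 6, -11, 8, -4, 5
Mean of differences = -0.6667
Numerator Σ(Δx_t−Δx̄)(Δx_{t+1}−Δx̄) = -255.1111
Denominator Σ(Δx_t−Δx̄)² = 323.3333
r_1(Δx) = -255.1111 / 323.3333 = -0.789

-0.789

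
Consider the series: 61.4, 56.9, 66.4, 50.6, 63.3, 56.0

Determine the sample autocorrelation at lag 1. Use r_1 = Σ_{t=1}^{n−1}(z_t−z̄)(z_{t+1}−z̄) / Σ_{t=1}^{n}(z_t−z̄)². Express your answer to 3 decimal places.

Mean z̄ = (61.4 + 56.9 + 66.4 + 50.6 + 63.3 + 56.0)/6 = 59.1000
Deviations from mean: 2.3000, -2.2000, 7.3000, -8.5000, 4.2000, -3.1000
Numerator Σ_{t=1}^{5}(z_t−z̄)(z_{t+1}−z̄) = -131.8900
Denominator Σ(z_t−z̄)² = 162.9200
r_1 = -131.8900 / 162.9200 = -0.810

-0.810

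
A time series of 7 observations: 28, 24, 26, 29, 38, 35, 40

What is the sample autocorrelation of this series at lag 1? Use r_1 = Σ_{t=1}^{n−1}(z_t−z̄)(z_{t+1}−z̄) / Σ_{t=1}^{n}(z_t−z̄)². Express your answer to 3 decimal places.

0.505

Mean z̄ = (28 + 24 + 26 + 29 + 38 + 35 + 40)/7 = 31.4286
Σ(z_t−z̄)(z_{t+1}−z̄) = (25.4694) + (40.3265) + (13.1837) + (-15.9592) + (23.4694) + (30.6122) = 117.1020
Denominator Σ(z_t−z̄)² = 231.7143
r_1 = 117.1020 / 231.7143 = 0.505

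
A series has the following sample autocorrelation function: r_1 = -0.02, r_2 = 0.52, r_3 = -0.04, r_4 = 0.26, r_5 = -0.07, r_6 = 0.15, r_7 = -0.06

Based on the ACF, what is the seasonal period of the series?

The largest autocorrelation is r_2 = 0.52, with weaker echoes at lags 4 (0.26) and 6 (0.15); the remaining lags stay at or below -0.02.
The dominant spike at lag 2 indicates a seasonal period of 2.

2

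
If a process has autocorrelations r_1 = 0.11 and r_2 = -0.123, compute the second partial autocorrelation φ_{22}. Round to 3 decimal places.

φ_{22} = (r_2 − r_1²) / (1 − r_1²)
r_1² = (0.11)² = 0.0121
Numerator = -0.123 − 0.0121 = -0.1351; denominator = 1 − 0.0121 = 0.9879
φ_{22} = -0.1351 / 0.9879 = -0.137

-0.137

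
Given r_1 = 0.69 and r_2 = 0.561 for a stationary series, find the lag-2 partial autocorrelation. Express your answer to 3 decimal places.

φ_{22} = (r_2 − r_1²) / (1 − r_1²)
r_1² = (0.69)² = 0.4761
Numerator = 0.561 − 0.4761 = 0.0849; denominator = 1 − 0.4761 = 0.5239
φ_{22} = 0.0849 / 0.5239 = 0.162

0.162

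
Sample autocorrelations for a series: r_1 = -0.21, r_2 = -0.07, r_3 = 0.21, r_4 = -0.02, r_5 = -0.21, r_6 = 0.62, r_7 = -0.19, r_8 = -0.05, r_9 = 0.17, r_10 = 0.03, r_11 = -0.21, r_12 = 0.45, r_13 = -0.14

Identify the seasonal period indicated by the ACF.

The largest autocorrelation is r_6 = 0.62, with a weaker echo at lag 12 (0.45); the remaining lags stay at or below 0.21.
The dominant spike at lag 6 indicates a seasonal period of 6.

6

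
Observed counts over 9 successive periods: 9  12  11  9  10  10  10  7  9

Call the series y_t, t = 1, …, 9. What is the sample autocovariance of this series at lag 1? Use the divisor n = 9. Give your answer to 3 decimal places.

Mean ȳ = (9 + 12 + 11 + 9 + 10 + 10 + 10 + 7 + 9)/9 = 9.6667
Σ_{t=1}^{8}(y_t−ȳ)(y_{t+1}−ȳ) = 1.5556
γ_1 = 1.5556 / 9 = 0.173

0.173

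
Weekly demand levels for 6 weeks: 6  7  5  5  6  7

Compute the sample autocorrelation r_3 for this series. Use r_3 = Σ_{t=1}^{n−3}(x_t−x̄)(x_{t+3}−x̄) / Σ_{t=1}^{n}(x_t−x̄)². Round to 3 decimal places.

Mean x̄ = (6 + 7 + 5 + 5 + 6 + 7)/6 = 6.0000
Deviations from mean: 0.0000, 1.0000, -1.0000, -1.0000, 0.0000, 1.0000
Numerator Σ_{t=1}^{3}(x_t−x̄)(x_{t+3}−x̄) = -1.0000
Denominator Σ(x_t−x̄)² = 4.0000
r_3 = -1.0000 / 4.0000 = -0.250

-0.250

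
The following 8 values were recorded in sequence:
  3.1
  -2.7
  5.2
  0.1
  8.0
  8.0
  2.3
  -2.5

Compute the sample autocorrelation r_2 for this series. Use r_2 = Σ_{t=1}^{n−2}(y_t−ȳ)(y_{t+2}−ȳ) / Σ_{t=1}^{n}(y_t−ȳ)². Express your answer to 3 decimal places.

Mean ȳ = (3.1 − 2.7 + 5.2 + 0.1 + 8.0 + 8.0 + 2.3 − 2.5)/8 = 2.6875
Deviations from mean: 0.4125, -5.3875, 2.5125, -2.5875, 5.3125, 5.3125, -0.3875, -5.1875
Σ(y_t−ȳ)(y_{t+2}−ȳ) = (1.0364) + (13.9402) + (13.3477) + (-13.7461) + (-2.0586) + (-27.5586) = -15.0391
Denominator Σ(y_t−ȳ)² = 125.7088
r_2 = -15.0391 / 125.7088 = -0.120

-0.120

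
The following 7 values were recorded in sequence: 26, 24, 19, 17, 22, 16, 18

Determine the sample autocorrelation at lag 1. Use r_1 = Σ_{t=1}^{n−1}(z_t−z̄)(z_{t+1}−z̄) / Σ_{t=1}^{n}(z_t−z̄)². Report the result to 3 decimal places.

Mean z̄ = (26 + 24 + 19 + 17 + 22 + 16 + 18)/7 = 20.2857
Deviations from mean: 5.7143, 3.7143, -1.2857, -3.2857, 1.7143, -4.2857, -2.2857
Numerator Σ_{t=1}^{6}(z_t−z̄)(z_{t+1}−z̄) = 17.4898
Denominator Σ(z_t−z̄)² = 85.4286
r_1 = 17.4898 / 85.4286 = 0.205

0.205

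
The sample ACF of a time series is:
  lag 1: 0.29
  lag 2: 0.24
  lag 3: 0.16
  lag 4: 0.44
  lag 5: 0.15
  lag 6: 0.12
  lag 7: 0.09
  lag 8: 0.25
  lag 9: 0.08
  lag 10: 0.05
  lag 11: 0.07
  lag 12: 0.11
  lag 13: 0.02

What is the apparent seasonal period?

4

The largest autocorrelation is r_4 = 0.44; the remaining lags stay at or below 0.29. The elevated value at lag 1 (0.29), dropping to 0.24 at lag 2, reflects decaying short-term dependence rather than seasonality.
The dominant spike at lag 4 indicates a seasonal period of 4.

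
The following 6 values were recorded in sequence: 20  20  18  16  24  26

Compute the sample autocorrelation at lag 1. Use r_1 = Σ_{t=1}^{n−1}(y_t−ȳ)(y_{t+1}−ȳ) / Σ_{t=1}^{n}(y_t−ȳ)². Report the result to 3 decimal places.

Mean ȳ = (20 + 20 + 18 + 16 + 24 + 26)/6 = 20.6667
Deviations from mean: -0.6667, -0.6667, -2.6667, -4.6667, 3.3333, 5.3333
Σ(y_t−ȳ)(y_{t+1}−ȳ) = (0.4444) + (1.7778) + (12.4444) + (-15.5556) + (17.7778) = 16.8889
Denominator Σ(y_t−ȳ)² = 69.3333
r_1 = 16.8889 / 69.3333 = 0.244

0.244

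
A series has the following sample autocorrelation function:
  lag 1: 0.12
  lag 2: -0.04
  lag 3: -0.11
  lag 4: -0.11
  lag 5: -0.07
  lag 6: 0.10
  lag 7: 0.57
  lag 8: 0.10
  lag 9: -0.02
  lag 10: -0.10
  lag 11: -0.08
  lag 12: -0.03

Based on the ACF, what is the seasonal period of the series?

The largest autocorrelation is r_7 = 0.57; the remaining lags stay at or below 0.12.
The dominant spike at lag 7 indicates a seasonal period of 7.

7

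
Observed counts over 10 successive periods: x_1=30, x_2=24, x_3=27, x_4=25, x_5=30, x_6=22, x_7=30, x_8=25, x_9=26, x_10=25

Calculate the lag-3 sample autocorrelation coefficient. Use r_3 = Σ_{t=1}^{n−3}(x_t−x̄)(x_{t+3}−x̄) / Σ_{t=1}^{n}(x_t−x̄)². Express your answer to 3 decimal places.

-0.422

Mean x̄ = (30 + 24 + 27 + 25 + 30 + 22 + 30 + 25 + 26 + 25)/10 = 26.4000
Σ(x_t−x̄)(x_{t+3}−x̄) = (-5.0400) + (-8.6400) + (-2.6400) + (-5.0400) + (-5.0400) + (1.7600) + (-5.0400) = -29.6800
Denominator Σ(x_t−x̄)² = 70.4000
r_3 = -29.6800 / 70.4000 = -0.422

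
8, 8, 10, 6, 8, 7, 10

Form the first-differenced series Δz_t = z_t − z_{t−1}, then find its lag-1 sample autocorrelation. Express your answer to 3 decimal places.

First differences Δz: 0, 2, -4, 2, -1, 3
Mean of differences = 0.3333
Numerator Σ(Δz_t−Δz̄)(Δz_{t+1}−Δz̄) = -20.7778
Denominator Σ(Δz_t−Δz̄)² = 33.3333
r_1(Δz) = -20.7778 / 33.3333 = -0.623

-0.623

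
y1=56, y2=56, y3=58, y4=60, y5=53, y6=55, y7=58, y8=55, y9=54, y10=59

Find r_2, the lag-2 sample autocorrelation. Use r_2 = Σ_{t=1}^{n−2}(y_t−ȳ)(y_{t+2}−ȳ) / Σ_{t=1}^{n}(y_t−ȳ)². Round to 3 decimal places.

Mean ȳ = (56 + 56 + 58 + 60 + 53 + 55 + 58 + 55 + 54 + 59)/10 = 56.4000
Numerator Σ_{t=1}^{8}(y_t−ȳ)(y_{t+2}−ȳ) = -23.5200
Denominator Σ(y_t−ȳ)² = 46.4000
r_2 = -23.5200 / 46.4000 = -0.507

-0.507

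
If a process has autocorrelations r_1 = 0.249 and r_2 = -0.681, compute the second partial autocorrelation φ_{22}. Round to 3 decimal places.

-0.792

φ_{22} = (r_2 − r_1²) / (1 − r_1²)
r_1² = (0.249)² = 0.062001
Numerator = -0.681 − 0.0620 = -0.7430; denominator = 1 − 0.0620 = 0.9380
φ_{22} = -0.7430 / 0.9380 = -0.792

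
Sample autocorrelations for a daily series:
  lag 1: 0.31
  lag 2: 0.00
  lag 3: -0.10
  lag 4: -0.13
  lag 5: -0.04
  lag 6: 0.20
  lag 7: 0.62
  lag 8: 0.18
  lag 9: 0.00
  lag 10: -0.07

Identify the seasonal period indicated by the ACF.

7

The largest autocorrelation is r_7 = 0.62; the remaining lags stay at or below 0.31. The elevated value at lag 1 (0.31), dropping to 0.00 at lag 2, reflects decaying short-term dependence rather than seasonality.
The dominant spike at lag 7 indicates a seasonal period of 7.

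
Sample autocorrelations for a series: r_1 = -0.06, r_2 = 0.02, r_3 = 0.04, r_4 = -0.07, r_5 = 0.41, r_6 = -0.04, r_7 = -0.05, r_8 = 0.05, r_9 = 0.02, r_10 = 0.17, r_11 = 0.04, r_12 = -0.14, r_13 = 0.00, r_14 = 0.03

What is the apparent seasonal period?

The largest autocorrelation is r_5 = 0.41, with a weaker echo at lag 10 (0.17); the remaining lags stay at or below 0.05.
The dominant spike at lag 5 indicates a seasonal period of 5.

5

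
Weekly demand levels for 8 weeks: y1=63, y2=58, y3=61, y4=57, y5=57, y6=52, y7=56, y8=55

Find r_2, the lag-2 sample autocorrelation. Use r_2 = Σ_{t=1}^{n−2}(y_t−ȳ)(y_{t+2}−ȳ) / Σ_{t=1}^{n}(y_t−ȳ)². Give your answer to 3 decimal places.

0.416

Mean ȳ = (63 + 58 + 61 + 57 + 57 + 52 + 56 + 55)/8 = 57.3750
Numerator Σ_{t=1}^{6}(y_t−ȳ)(y_{t+2}−ȳ) = 34.0938
Denominator Σ(y_t−ȳ)² = 81.8750
r_2 = 34.0938 / 81.8750 = 0.416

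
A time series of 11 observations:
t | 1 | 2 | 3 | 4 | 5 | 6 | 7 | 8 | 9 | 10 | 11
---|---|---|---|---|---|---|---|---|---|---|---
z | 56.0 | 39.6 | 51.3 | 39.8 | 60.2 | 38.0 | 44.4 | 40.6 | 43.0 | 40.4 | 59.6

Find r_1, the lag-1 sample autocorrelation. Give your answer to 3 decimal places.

Mean z̄ = (56.0 + 39.6 + 51.3 + 39.8 + 60.2 + 38.0 + 44.4 + 40.6 + 43.0 + 40.4 + 59.6)/11 = 46.6273
Numerator Σ_{t=1}^{10}(z_t−z̄)(z_{t+1}−z̄) = -344.0580
Denominator Σ(z_t−z̄)² = 725.8418
r_1 = -344.0580 / 725.8418 = -0.474

-0.474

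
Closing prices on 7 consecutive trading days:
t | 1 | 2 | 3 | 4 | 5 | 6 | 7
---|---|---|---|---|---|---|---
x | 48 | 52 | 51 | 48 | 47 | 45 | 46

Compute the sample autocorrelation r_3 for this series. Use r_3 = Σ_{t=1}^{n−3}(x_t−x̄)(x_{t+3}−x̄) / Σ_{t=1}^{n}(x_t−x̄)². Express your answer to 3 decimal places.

-0.336

Mean x̄ = (48 + 52 + 51 + 48 + 47 + 45 + 46)/7 = 48.1429
Deviations from mean: -0.1429, 3.8571, 2.8571, -0.1429, -1.1429, -3.1429, -2.1429
Σ(x_t−x̄)(x_{t+3}−x̄) = (0.0204) + (-4.4082) + (-8.9796) + (0.3061) = -13.0612
Denominator Σ(x_t−x̄)² = 38.8571
r_3 = -13.0612 / 38.8571 = -0.336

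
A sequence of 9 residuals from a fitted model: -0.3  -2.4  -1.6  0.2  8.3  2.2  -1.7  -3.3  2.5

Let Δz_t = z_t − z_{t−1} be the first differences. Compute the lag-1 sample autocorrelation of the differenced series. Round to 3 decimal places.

-0.087

First differences Δz: -2.1, 0.8, 1.8, 8.1, -6.1, -3.9, -1.6, 5.8
Mean of differences = 0.3500
Numerator Σ(Δz_t−Δz̄)(Δz_{t+1}−Δz̄) = -14.1275
Denominator Σ(Δz_t−Δz̄)² = 161.5400
r_1(Δz) = -14.1275 / 161.5400 = -0.087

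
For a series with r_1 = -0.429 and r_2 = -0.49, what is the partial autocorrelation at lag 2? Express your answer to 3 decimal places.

φ_{22} = (r_2 − r_1²) / (1 − r_1²)
r_1² = (-0.429)² = 0.184041
Numerator = -0.49 − 0.1840 = -0.6740; denominator = 1 − 0.1840 = 0.8160
φ_{22} = -0.6740 / 0.8160 = -0.826

-0.826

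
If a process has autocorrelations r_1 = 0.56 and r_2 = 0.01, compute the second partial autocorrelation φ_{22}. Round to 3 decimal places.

-0.442

φ_{22} = (r_2 − r_1²) / (1 − r_1²)
r_1² = (0.56)² = 0.3136
Numerator = 0.01 − 0.3136 = -0.3036; denominator = 1 − 0.3136 = 0.6864
φ_{22} = -0.3036 / 0.6864 = -0.442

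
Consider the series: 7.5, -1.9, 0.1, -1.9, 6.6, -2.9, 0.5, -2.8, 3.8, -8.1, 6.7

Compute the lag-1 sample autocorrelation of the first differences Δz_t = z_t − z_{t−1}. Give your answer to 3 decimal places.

-0.643

First differences Δz: -9.4, 2.0, -2.0, 8.5, -9.5, 3.4, -3.3, 6.6, -11.9, 14.8
Mean of differences = -0.0800
Numerator Σ(Δz_t−Δz̄)(Δz_{t+1}−Δz̄) = -441.0124
Denominator Σ(Δz_t−Δz̄)² = 685.4560
r_1(Δz) = -441.0124 / 685.4560 = -0.643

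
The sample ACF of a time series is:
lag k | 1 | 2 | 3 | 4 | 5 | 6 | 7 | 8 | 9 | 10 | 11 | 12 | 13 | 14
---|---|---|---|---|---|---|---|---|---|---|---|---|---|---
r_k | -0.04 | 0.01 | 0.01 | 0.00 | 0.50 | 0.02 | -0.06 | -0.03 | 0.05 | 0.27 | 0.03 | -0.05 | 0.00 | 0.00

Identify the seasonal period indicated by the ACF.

5

The largest autocorrelation is r_5 = 0.50, with a weaker echo at lag 10 (0.27); the remaining lags stay at or below 0.05.
The dominant spike at lag 5 indicates a seasonal period of 5.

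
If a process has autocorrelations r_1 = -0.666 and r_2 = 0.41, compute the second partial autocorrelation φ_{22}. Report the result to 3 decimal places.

-0.060

φ_{22} = (r_2 − r_1²) / (1 − r_1²)
r_1² = (-0.666)² = 0.443556
Numerator = 0.41 − 0.4436 = -0.0336; denominator = 1 − 0.4436 = 0.5564
φ_{22} = -0.0336 / 0.5564 = -0.060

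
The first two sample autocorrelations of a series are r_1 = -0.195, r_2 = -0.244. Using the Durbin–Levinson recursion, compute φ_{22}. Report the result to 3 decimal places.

φ_{22} = (r_2 − r_1²) / (1 − r_1²)
r_1² = (-0.195)² = 0.038025
Numerator = -0.244 − 0.0380 = -0.2820; denominator = 1 − 0.0380 = 0.9620
φ_{22} = -0.2820 / 0.9620 = -0.293

-0.293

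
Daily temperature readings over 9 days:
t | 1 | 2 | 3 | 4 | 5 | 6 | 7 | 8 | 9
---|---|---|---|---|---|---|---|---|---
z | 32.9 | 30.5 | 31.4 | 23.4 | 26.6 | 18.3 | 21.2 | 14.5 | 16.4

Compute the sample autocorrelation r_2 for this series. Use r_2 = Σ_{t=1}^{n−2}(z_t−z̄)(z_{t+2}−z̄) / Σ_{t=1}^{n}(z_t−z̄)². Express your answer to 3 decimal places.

0.411

Mean z̄ = (32.9 + 30.5 + 31.4 + 23.4 + 26.6 + 18.3 + 21.2 + 14.5 + 16.4)/9 = 23.9111
Σ(z_t−z̄)(z_{t+2}−z̄) = (67.3168) + (-3.3677) + (20.1368) + (2.8679) + (-7.2899) + (52.8068) + (20.3635) = 152.8342
Denominator Σ(z_t−z̄)² = 371.6089
r_2 = 152.8342 / 371.6089 = 0.411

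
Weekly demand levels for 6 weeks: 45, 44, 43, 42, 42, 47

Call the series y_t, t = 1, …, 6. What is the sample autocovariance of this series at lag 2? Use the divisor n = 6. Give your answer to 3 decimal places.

Mean ȳ = (45 + 44 + 43 + 42 + 42 + 47)/6 = 43.8333
Σ_{t=1}^{4}(y_t−ȳ)(y_{t+2}−ȳ) = -5.5556
γ_2 = -5.5556 / 6 = -0.926

-0.926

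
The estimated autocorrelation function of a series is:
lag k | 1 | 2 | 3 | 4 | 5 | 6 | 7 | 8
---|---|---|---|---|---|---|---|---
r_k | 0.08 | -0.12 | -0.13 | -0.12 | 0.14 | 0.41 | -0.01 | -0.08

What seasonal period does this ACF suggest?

6

The largest autocorrelation is r_6 = 0.41; the remaining lags stay at or below 0.14.
The dominant spike at lag 6 indicates a seasonal period of 6.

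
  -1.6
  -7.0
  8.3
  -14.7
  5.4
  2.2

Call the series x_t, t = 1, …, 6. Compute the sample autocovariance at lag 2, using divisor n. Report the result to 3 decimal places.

15.194

Mean x̄ = (-1.6 − 7.0 + 8.3 − 14.7 + 5.4 + 2.2)/6 = -1.2333
Deviations: -0.3667, -5.7667, 9.5333, -13.4667, 6.6333, 3.4333
Σ_{t=1}^{4}(x_t−x̄)(x_{t+2}−x̄) = 91.1644
γ_2 = 91.1644 / 6 = 15.194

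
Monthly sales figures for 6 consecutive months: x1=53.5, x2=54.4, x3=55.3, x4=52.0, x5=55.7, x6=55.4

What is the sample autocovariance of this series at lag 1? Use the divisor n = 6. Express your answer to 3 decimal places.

Mean x̄ = (53.5 + 54.4 + 55.3 + 52.0 + 55.7 + 55.4)/6 = 54.3833
Σ_{t=1}^{5}(x_t−x̄)(x_{t+1}−x̄) = -3.9836
γ_1 = -3.9836 / 6 = -0.664

-0.664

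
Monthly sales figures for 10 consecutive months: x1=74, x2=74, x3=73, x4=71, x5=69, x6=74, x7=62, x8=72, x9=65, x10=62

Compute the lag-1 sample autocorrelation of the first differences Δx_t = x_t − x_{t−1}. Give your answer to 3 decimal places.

First differences Δx: 0, -1, -2, -2, 5, -12, 10, -7, -3
Mean of differences = -1.3333
Numerator Σ(Δx_t−Δx̄)(Δx_{t+1}−Δx̄) = -246.7778
Denominator Σ(Δx_t−Δx̄)² = 320.0000
r_1(Δx) = -246.7778 / 320.0000 = -0.771

-0.771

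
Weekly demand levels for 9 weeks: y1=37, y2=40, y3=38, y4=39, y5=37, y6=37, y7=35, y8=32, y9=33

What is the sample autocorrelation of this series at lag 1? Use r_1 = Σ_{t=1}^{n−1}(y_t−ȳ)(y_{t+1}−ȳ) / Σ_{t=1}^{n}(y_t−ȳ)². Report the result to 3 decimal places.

0.607

Mean ȳ = (37 + 40 + 38 + 39 + 37 + 37 + 35 + 32 + 33)/9 = 36.4444
Numerator Σ_{t=1}^{8}(y_t−ȳ)(y_{t+1}−ȳ) = 34.1358
Denominator Σ(y_t−ȳ)² = 56.2222
r_1 = 34.1358 / 56.2222 = 0.607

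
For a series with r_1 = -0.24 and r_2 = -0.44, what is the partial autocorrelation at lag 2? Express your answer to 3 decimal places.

φ_{22} = (r_2 − r_1²) / (1 − r_1²)
r_1² = (-0.24)² = 0.0576
Numerator = -0.44 − 0.0576 = -0.4976; denominator = 1 − 0.0576 = 0.9424
φ_{22} = -0.4976 / 0.9424 = -0.528

-0.528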